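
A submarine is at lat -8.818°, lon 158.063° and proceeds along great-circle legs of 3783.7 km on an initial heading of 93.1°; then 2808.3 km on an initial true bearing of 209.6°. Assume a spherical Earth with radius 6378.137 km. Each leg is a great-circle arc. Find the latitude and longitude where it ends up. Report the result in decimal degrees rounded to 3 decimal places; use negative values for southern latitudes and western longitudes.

latitude -30.531°, longitude 178.334°

Apply the spherical direct solution leg by leg, carrying full precision between legs.
Leg 1: from (-8.818°, 158.063°), δ = 3783.7/6378.137 = 0.593230 rad, θ = 93.1° → φ = -9.032°, λ = -167.519°.
Leg 2: from (-9.032°, -167.519°), δ = 2808.3/6378.137 = 0.440301 rad, θ = 209.6° → φ = -30.531°, λ = 178.334°.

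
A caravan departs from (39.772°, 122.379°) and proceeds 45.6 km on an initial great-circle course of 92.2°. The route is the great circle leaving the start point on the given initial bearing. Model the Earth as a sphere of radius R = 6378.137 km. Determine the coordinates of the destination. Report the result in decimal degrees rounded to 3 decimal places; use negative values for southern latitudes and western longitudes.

δ = 45.6/6378.137 = 0.007149 rad (0.4096°).
Converting: φ₁ = 0.694152 rad, θ = 1.609194 rad.
sin φ₂ = sin φ₁ cos δ + cos φ₁ sin δ cos θ = (0.639734)(0.999974) + (0.768596)(0.007149)(-0.038388) = 0.639507
φ₂ = asin(0.639507) = 0.693857 rad = 39.755°.
Then Δλ = atan2(0.005491, 0.590860) = 0.009293 rad, from sin θ sin δ cos φ₁ over cos δ − sin φ₁ sin φ₂.
Hence λ₂ = 122.379° + 0.532° = 122.911°.

latitude 39.755°, longitude 122.911°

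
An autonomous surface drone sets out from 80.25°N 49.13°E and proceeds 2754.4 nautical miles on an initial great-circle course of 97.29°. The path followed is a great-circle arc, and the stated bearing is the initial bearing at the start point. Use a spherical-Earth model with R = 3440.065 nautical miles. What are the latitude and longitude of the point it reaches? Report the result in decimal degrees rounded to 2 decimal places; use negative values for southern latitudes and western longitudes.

Angular distance δ = d/R = 2754.4 / 3440.065 = 0.800683 rad.
With φ₁ = 80.25° = 1.400627 rad and θ = 97.29° = 1.698031 rad:
Applying the spherical law of cosines for sides, sin φ₂ = sin φ₁ cos δ + cos φ₁ sin δ cos θ = 0.670735, so φ₂ = 42.12°.
Then Δλ = atan2(0.120582, 0.035170) = 1.287002 rad, from sin θ sin δ cos φ₁ over cos δ − sin φ₁ sin φ₂.
λ₂ = 49.13° + 73.74° = 122.87°.

latitude 42.12°, longitude 122.87°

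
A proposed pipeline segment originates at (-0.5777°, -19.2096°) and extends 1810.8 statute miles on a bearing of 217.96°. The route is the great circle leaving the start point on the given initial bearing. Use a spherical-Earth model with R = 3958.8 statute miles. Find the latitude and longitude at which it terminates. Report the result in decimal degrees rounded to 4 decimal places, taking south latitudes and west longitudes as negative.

latitude -20.9299°, longitude -36.1178°

Central angle δ = d/R = 0.457411 rad.
Converting: φ₁ = -0.010083 rad, θ = 3.804120 rad.
Destination latitude: φ₂ = arcsin( sin φ₁ cos δ + cos φ₁ sin δ cos θ ) = arcsin(-0.357225) = -20.9299°.
Δλ = atan2( sin θ sin δ cos φ₁ , cos δ − sin φ₁ sin φ₂ ) = atan2(-0.271636, 0.893597) = -0.295104 rad = -16.9082°.
λ₂ = -19.2096° + -16.9082° = -36.1178°.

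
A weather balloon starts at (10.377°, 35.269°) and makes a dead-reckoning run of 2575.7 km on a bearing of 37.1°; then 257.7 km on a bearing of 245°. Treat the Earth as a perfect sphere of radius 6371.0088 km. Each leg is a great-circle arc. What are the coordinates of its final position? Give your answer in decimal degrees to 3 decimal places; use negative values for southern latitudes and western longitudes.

latitude 27.308°, longitude 48.540°

Apply the spherical direct solution leg by leg, carrying full precision between legs.
Leg 1: from (10.377°, 35.269°), δ = 2575.7/6371.0088 = 0.404284 rad, θ = 37.1° → φ = 28.308°, λ = 50.904°.
Leg 2: from (28.308°, 50.904°), δ = 257.7/6371.0088 = 0.040449 rad, θ = 245° → φ = 27.308°, λ = 48.540°.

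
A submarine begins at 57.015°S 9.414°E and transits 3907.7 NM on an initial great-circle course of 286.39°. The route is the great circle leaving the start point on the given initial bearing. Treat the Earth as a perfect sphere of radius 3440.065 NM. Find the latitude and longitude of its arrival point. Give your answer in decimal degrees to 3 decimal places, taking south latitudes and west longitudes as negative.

latitude -12.360°, longitude -53.550°

δ = 3907.7/3440.065 = 1.135938 rad (65.0844°).
Start latitude φ₁ = -0.995099 rad; initial bearing θ = 4.998448 rad.
Destination latitude: φ₂ = arcsin( sin φ₁ cos δ + cos φ₁ sin δ cos θ ) = arcsin(-0.214053) = -12.360°.
Then Δλ = atan2(-0.473686, 0.241731) = -1.098927 rad, from sin θ sin δ cos φ₁ over cos δ − sin φ₁ sin φ₂.
λ₂ = 9.414° + -62.964° = -53.550°.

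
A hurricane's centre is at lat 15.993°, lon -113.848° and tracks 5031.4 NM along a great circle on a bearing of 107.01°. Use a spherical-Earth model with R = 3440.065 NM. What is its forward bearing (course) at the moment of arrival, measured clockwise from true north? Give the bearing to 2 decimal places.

δ = 5031.4/3440.065 = 1.462589 rad (83.8002°).
With φ₁ = 15.993° = 0.279131 rad and θ = 107.01° = 1.867677 rad:
sin φ₂ = sin φ₁ cos δ + cos φ₁ sin δ cos θ = (0.275520)(0.107997) + (0.961295)(0.994151)(-0.292539) = -0.249816
φ₂ = asin(-0.249816) = -0.252490 rad = -14.467°.
For the longitude increment, Δλ = atan2( sin θ sin δ cos φ₁, cos δ − sin φ₁ sin φ₂ ) = atan2(0.913866, 0.176826) = 79.049°.
λ₂ = λ₁ + Δλ = -34.799°.
The forward bearing on arrival equals the back-azimuth from the destination plus 180°.
Back-azimuth from P₂ (-14.47°, -34.80°) to P₁ (15.99°, -113.85°), with Δλ' = λ₁ − λ₂ = -79.05°: atan2( sin Δλ' cos φ₁ , cos φ₂ sin φ₁ − sin φ₂ cos φ₁ cos Δλ' ) = 288.32°.
Final bearing = (288.32° + 180°) mod 360° = 108.32°.

final bearing 108.32°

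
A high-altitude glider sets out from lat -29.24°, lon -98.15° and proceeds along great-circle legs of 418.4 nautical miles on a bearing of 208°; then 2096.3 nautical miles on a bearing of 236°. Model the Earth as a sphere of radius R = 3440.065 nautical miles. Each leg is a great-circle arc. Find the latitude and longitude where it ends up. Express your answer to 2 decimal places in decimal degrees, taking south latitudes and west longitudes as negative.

Apply the spherical direct solution leg by leg, carrying full precision between legs.
Leg 1: from (-29.24°, -98.15°), δ = 418.4/3440.065 = 0.121626 rad, θ = 208° → φ = -35.33°, λ = -102.15°.
Leg 2: from (-35.33°, -102.15°), δ = 2096.3/3440.065 = 0.609378 rad, θ = 236° → φ = -47.34°, λ = -146.59°.

latitude -47.34°, longitude -146.59°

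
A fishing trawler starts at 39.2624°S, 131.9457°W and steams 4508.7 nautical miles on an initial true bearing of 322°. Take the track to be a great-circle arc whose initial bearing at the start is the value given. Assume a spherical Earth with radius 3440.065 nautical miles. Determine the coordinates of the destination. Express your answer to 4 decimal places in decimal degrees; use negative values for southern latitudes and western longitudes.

latitude 25.2646°, longitude -173.0835°

Central angle δ = d/R = 1.310644 rad.
Converting: φ₁ = -0.685258 rad, θ = 5.619960 rad.
Applying the spherical law of cosines for sides, sin φ₂ = sin φ₁ cos δ + cos φ₁ sin δ cos θ = 0.426799, so φ₂ = 25.2646°.
Then Δλ = atan2(-0.460640, 0.527338) = -0.717991 rad, from sin θ sin δ cos φ₁ over cos δ − sin φ₁ sin φ₂.
λ₂ = λ₁ + Δλ = -173.0835°.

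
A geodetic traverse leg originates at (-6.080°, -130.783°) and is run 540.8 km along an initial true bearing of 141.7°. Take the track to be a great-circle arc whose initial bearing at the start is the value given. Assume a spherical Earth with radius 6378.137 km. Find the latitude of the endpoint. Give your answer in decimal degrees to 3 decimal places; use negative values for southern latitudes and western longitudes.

latitude -9.882°

Angular distance δ = d/R = 540.8 / 6378.137 = 0.084790 rad.
Start latitude φ₁ = -0.106116 rad; initial bearing θ = 2.473132 rad.
sin φ₂ = sin φ₁ cos δ + cos φ₁ sin δ cos θ = (-0.105917)(0.996408) + (0.994375)(0.084688)(-0.784776) = -0.171624
φ₂ = asin(-0.171624) = -0.172478 rad = -9.882°.
For the longitude increment, Δλ = atan2( sin θ sin δ cos φ₁, cos δ − sin φ₁ sin φ₂ ) = atan2(0.052193, 0.978230) = 3.054°.
λ₂ = λ₁ + Δλ = -127.729°.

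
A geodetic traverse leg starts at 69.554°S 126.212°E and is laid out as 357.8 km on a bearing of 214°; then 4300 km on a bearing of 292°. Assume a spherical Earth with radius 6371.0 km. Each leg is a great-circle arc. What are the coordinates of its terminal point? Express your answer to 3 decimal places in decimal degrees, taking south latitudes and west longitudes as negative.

Apply the spherical direct solution leg by leg, carrying full precision between legs.
Leg 1: from (-69.554°, 126.212°), δ = 357.8/6371 = 0.056161 rad, θ = 214° → φ = -72.135°, λ = 120.340°.
Leg 2: from (-72.135°, 120.340°), δ = 4300/6371 = 0.674933 rad, θ = 292° → φ = -42.167°, λ = 68.928°.

latitude -42.167°, longitude 68.928°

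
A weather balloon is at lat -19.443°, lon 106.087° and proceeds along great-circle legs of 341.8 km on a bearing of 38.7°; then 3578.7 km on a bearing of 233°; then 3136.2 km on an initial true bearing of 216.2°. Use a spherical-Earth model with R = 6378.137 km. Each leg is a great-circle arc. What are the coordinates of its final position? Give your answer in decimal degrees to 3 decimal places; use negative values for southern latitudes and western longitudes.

latitude -53.677°, longitude 49.310°

Apply the spherical direct solution leg by leg, carrying full precision between legs.
Leg 1: from (-19.443°, 106.087°), δ = 341.8/6378.137 = 0.053589 rad, θ = 38.7° → φ = -17.036°, λ = 108.094°.
Leg 2: from (-17.036°, 108.094°), δ = 3578.7/6378.137 = 0.561089 rad, θ = 233° → φ = -33.658°, λ = 77.394°.
Leg 3: from (-33.658°, 77.394°), δ = 3136.2/6378.137 = 0.491711 rad, θ = 216.2° → φ = -53.677°, λ = 49.310°.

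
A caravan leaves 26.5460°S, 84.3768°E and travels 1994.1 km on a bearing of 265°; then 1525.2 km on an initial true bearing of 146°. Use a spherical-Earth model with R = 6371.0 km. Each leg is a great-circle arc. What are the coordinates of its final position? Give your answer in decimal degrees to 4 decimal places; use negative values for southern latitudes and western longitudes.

latitude -37.7363°, longitude 73.9490°

Apply the spherical direct solution leg by leg, carrying full precision between legs.
Leg 1: from (-26.5460°, 84.3768°), δ = 1994.1/6371 = 0.312996 rad, θ = 265° → φ = -26.6930°, λ = 64.2970°.
Leg 2: from (-26.6930°, 64.2970°), δ = 1525.2/6371 = 0.239397 rad, θ = 146° → φ = -37.7363°, λ = 73.9490°.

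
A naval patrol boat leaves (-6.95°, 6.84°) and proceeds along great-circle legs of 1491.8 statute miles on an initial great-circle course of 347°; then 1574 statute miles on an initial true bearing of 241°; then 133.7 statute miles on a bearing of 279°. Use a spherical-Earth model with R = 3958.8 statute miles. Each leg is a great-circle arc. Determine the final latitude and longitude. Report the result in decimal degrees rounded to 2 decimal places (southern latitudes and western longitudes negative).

latitude 2.73°, longitude -19.78°

Apply the spherical direct solution leg by leg, carrying full precision between legs.
Leg 1: from (-6.95°, 6.84°), δ = 1491.8/3958.8 = 0.376831 rad, θ = 347° → φ = 14.09°, λ = 1.94°.
Leg 2: from (14.09°, 1.94°), δ = 1574/3958.8 = 0.397595 rad, θ = 241° → φ = 2.43°, λ = -17.87°.
Leg 3: from (2.43°, -17.87°), δ = 133.7/3958.8 = 0.033773 rad, θ = 279° → φ = 2.73°, λ = -19.78°.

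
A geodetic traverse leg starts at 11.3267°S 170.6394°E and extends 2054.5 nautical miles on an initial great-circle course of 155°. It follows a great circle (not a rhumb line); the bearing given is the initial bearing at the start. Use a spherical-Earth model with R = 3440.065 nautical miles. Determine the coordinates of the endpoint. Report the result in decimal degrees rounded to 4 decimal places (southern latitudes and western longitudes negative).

δ = 2054.5/3440.065 = 0.597227 rad (34.2186°).
Start latitude φ₁ = -0.197688 rad; initial bearing θ = 2.705260 rad.
sin φ₂ = sin φ₁ cos δ + cos φ₁ sin δ cos θ = (-0.196403)(0.826898) + (0.980523)(0.562352)(-0.906308) = -0.662142
φ₂ = asin(-0.662142) = -0.723674 rad = -41.4635°.
Then Δλ = atan2(0.233031, 0.696851) = 0.322716 rad, from sin θ sin δ cos φ₁ over cos δ − sin φ₁ sin φ₂.
λ₂ = 170.6394° + 18.4902° = 189.1296°, normalized to (−180°, 180°] → -170.8704°.

latitude -41.4635°, longitude -170.8704°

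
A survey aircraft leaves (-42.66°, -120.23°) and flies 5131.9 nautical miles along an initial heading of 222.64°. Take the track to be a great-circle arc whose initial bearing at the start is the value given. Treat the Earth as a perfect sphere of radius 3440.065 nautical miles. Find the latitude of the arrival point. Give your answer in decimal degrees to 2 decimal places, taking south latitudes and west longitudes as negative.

Central angle δ = d/R = 1.491803 rad.
Converting: φ₁ = -0.744557 rad, θ = 3.885801 rad.
Applying the spherical law of cosines for sides, sin φ₂ = sin φ₁ cos δ + cos φ₁ sin δ cos θ = -0.592756, so φ₂ = -36.35°.
For the longitude increment, Δλ = atan2( sin θ sin δ cos φ₁, cos δ − sin φ₁ sin φ₂ ) = atan2(-0.496591, -0.322768) = -123.02°.
λ₂ = -120.23° + -123.02° = -243.25°, normalized to (−180°, 180°] → 116.75°.

latitude -36.35°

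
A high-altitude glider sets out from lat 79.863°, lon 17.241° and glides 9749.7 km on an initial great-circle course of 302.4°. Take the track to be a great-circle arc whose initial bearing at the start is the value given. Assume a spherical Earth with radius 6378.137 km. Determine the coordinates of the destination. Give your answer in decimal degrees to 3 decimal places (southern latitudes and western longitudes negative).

latitude 7.801°, longitude -104.389°

Central angle δ = d/R = 1.528613 rad.
Start latitude φ₁ = 1.393872 rad; initial bearing θ = 5.277876 rad.
Applying the spherical law of cosines for sides, sin φ₂ = sin φ₁ cos δ + cos φ₁ sin δ cos θ = 0.135736, so φ₂ = 7.801°.
For the longitude increment, Δλ = atan2( sin θ sin δ cos φ₁, cos δ − sin φ₁ sin φ₂ ) = atan2(-0.148472, -0.091446) = -121.630°.
λ₂ = λ₁ + Δλ = -104.389°.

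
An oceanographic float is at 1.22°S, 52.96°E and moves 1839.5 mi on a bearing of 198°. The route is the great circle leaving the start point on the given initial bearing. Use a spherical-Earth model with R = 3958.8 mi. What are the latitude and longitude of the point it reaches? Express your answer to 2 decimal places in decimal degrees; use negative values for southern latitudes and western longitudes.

Angular distance δ = d/R = 1839.5 / 3958.8 = 0.464661 rad.
Start latitude φ₁ = -0.021293 rad; initial bearing θ = 3.455752 rad.
Applying the spherical law of cosines for sides, sin φ₂ = sin φ₁ cos δ + cos φ₁ sin δ cos θ = -0.445125, so φ₂ = -26.43°.
Δλ = atan2( sin θ sin δ cos φ₁ , cos δ − sin φ₁ sin φ₂ ) = atan2(-0.138445, 0.884496) = -0.155265 rad = -8.90°.
Hence λ₂ = 52.96° + -8.90° = 44.06°.

latitude -26.43°, longitude 44.06°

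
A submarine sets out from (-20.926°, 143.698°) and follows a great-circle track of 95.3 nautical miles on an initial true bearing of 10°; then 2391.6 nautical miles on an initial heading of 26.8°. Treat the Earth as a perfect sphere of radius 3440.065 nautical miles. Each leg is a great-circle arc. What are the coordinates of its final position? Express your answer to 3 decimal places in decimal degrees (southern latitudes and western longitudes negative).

latitude 16.548°, longitude 161.525°

Apply the spherical direct solution leg by leg, carrying full precision between legs.
Leg 1: from (-20.926°, 143.698°), δ = 95.3/3440.065 = 0.027703 rad, θ = 10° → φ = -19.363°, λ = 143.990°.
Leg 2: from (-19.363°, 143.990°), δ = 2391.6/3440.065 = 0.695219 rad, θ = 26.8° → φ = 16.548°, λ = 161.525°.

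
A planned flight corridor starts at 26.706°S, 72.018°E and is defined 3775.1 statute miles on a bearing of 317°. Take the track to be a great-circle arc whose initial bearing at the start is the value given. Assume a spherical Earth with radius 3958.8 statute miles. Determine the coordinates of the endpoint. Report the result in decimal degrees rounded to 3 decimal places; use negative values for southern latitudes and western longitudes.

δ = 3775.1/3958.8 = 0.953597 rad (54.6371°).
With φ₁ = -26.706° = -0.466108 rad and θ = 317° = 5.532694 rad:
Destination latitude: φ₂ = arcsin( sin φ₁ cos δ + cos φ₁ sin δ cos θ ) = arcsin(0.272698) = 15.825°.
For the longitude increment, Δλ = atan2( sin θ sin δ cos φ₁, cos δ − sin φ₁ sin φ₂ ) = atan2(-0.496841, 0.701307) = -35.316°.
λ₂ = 72.018° + -35.316° = 36.702°.

latitude 15.825°, longitude 36.702°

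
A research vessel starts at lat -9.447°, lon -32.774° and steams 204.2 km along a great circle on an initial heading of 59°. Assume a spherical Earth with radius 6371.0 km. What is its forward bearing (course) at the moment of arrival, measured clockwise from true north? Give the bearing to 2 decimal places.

δ = 204.2/6371 = 0.032051 rad (1.8364°).
Converting: φ₁ = -0.164881 rad, θ = 1.029744 rad.
Destination latitude: φ₂ = arcsin( sin φ₁ cos δ + cos φ₁ sin δ cos θ ) = arcsin(-0.147770) = -8.498°.
Δλ = atan2( sin θ sin δ cos φ₁ , cos δ − sin φ₁ sin φ₂ ) = atan2(0.027096, 0.975232) = 0.027777 rad = 1.592°.
Hence λ₂ = -32.774° + 1.592° = -31.182°.
The forward bearing on arrival equals the back-azimuth from the destination plus 180°.
Back-azimuth from P₂ (-8.50°, -31.18°) to P₁ (-9.45°, -32.77°), with Δλ' = λ₁ − λ₂ = -1.59°: atan2( sin Δλ' cos φ₁ , cos φ₂ sin φ₁ − sin φ₂ cos φ₁ cos Δλ' ) = 238.75°.
Final bearing = (238.75° + 180°) mod 360° = 58.75°.

final bearing 58.75°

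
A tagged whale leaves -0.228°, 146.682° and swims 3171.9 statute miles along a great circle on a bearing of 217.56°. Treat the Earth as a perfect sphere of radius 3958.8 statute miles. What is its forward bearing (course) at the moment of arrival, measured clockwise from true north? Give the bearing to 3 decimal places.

final bearing 228.008°

The arc subtends δ = 3171.9/3958.8 = 0.801228 rad at the centre.
With φ₁ = -0.228° = -0.003979 rad and θ = 217.56° = 3.797138 rad:
sin φ₂ = sin φ₁ cos δ + cos φ₁ sin δ cos θ = (-0.003979)(0.695826) + (0.999992)(0.718211)(-0.792715) = -0.572101
φ₂ = asin(-0.572101) = -0.609065 rad = -34.897°.
Then Δλ = atan2(-0.437812, 0.693549) = -0.563091 rad, from sin θ sin δ cos φ₁ over cos δ − sin φ₁ sin φ₂.
Hence λ₂ = 146.682° + -32.263° = 114.419°.
The forward bearing on arrival equals the back-azimuth from the destination plus 180°.
Back-azimuth from P₂ (-34.897°, 114.419°) to P₁ (-0.228°, 146.682°), with Δλ' = λ₁ − λ₂ = 32.263°: atan2( sin Δλ' cos φ₁ , cos φ₂ sin φ₁ − sin φ₂ cos φ₁ cos Δλ' ) = 48.008°.
Final bearing = (48.008° + 180°) mod 360° = 228.008°.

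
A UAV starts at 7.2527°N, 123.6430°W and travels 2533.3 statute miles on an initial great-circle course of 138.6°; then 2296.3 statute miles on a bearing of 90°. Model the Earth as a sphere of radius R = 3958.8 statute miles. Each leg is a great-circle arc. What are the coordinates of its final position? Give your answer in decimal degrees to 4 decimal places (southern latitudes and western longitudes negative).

latitude -16.6754°, longitude -63.8845°

Apply the spherical direct solution leg by leg, carrying full precision between legs.
Leg 1: from (7.2527°, -123.6430°), δ = 2533.3/3958.8 = 0.639916 rad, θ = 138.6° → φ = -20.0635°, λ = -98.7831°.
Leg 2: from (-20.0635°, -98.7831°), δ = 2296.3/3958.8 = 0.580050 rad, θ = 90° → φ = -16.6754°, λ = -63.8845°.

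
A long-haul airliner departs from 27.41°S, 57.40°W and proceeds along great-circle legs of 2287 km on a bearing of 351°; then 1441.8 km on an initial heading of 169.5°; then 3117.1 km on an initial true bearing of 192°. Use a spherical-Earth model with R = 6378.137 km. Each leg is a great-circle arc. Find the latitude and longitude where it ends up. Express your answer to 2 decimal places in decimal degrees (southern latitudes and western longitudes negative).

latitude -47.00°, longitude -66.31°

Apply the spherical direct solution leg by leg, carrying full precision between legs.
Leg 1: from (-27.41°, -57.40°), δ = 2287/6378.137 = 0.358569 rad, θ = 351° → φ = -7.09°, λ = -60.57°.
Leg 2: from (-7.09°, -60.57°), δ = 1441.8/6378.137 = 0.226053 rad, θ = 169.5° → φ = -19.81°, λ = -58.08°.
Leg 3: from (-19.81°, -58.08°), δ = 3117.1/6378.137 = 0.488716 rad, θ = 192° → φ = -47.00°, λ = -66.31°.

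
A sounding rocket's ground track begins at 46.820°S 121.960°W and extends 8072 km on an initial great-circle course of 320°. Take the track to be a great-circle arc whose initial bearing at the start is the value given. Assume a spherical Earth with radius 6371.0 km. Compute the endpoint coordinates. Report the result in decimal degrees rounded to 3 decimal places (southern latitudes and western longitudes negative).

The arc subtends δ = 8072/6371 = 1.266991 rad at the centre.
With φ₁ = -46.820° = -0.817163 rad and θ = 320° = 5.585054 rad:
Applying the spherical law of cosines for sides, sin φ₂ = sin φ₁ cos δ + cos φ₁ sin δ cos θ = 0.282048, so φ₂ = 16.382°.
Then Δλ = atan2(-0.419712, 0.504825) = -0.693597 rad, from sin θ sin δ cos φ₁ over cos δ − sin φ₁ sin φ₂.
λ₂ = -121.960° + -39.740° = -161.700°.

latitude 16.382°, longitude -161.700°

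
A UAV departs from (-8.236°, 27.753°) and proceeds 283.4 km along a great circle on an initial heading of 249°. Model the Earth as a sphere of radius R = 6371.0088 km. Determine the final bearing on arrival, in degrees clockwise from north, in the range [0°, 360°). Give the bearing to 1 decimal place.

final bearing 249.4°

Central angle δ = d/R = 0.044483 rad.
With φ₁ = -8.236° = -0.143745 rad and θ = 249° = 4.345870 rad:
Applying the spherical law of cosines for sides, sin φ₂ = sin φ₁ cos δ + cos φ₁ sin δ cos θ = -0.158881, so φ₂ = -9.142°.
Δλ = atan2( sin θ sin δ cos φ₁ , cos δ − sin φ₁ sin φ₂ ) = atan2(-0.041086, 0.976251) = -0.042061 rad = -2.410°.
λ₂ = λ₁ + Δλ = 25.343°.
The forward bearing on arrival equals the back-azimuth from the destination plus 180°.
Back-azimuth from P₂ (-9.1°, 25.3°) to P₁ (-8.2°, 27.8°), with Δλ' = λ₁ − λ₂ = 2.4°: atan2( sin Δλ' cos φ₁ , cos φ₂ sin φ₁ − sin φ₂ cos φ₁ cos Δλ' ) = 69.4°.
Final bearing = (69.4° + 180°) mod 360° = 249.4°.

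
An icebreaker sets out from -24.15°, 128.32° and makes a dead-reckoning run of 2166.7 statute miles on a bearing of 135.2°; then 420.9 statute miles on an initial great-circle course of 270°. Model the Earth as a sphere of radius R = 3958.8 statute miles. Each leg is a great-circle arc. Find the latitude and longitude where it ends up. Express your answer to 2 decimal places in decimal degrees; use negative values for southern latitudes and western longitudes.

latitude -43.03°, longitude 150.25°

Apply the spherical direct solution leg by leg, carrying full precision between legs.
Leg 1: from (-24.15°, 128.32°), δ = 2166.7/3958.8 = 0.547312 rad, θ = 135.2° → φ = -43.34°, λ = 158.60°.
Leg 2: from (-43.34°, 158.60°), δ = 420.9/3958.8 = 0.106320 rad, θ = 270° → φ = -43.03°, λ = 150.25°.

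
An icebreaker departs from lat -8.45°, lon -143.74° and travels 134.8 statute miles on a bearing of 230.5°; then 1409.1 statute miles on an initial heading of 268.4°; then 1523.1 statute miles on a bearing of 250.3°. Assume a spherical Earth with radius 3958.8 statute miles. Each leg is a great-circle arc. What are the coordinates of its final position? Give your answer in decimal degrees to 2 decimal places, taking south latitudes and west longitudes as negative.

Apply the spherical direct solution leg by leg, carrying full precision between legs.
Leg 1: from (-8.45°, -143.74°), δ = 134.8/3958.8 = 0.034051 rad, θ = 230.5° → φ = -9.69°, λ = -145.27°.
Leg 2: from (-9.69°, -145.27°), δ = 1409.1/3958.8 = 0.355941 rad, θ = 268.4° → φ = -9.63°, λ = -165.96°.
Leg 3: from (-9.63°, -165.96°), δ = 1523.1/3958.8 = 0.384738 rad, θ = 250.3° → φ = -16.25°, λ = 172.45°.

latitude -16.25°, longitude 172.45°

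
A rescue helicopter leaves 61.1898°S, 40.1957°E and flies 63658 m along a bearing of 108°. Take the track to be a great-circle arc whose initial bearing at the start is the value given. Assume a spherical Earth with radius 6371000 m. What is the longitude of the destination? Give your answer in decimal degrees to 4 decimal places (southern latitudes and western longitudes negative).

The arc subtends δ = 63658/6371000 = 0.009992 rad at the centre.
Converting: φ₁ = -1.067963 rad, θ = 1.884956 rad.
Applying the spherical law of cosines for sides, sin φ₂ = sin φ₁ cos δ + cos φ₁ sin δ cos θ = -0.877665, so φ₂ = -61.3620°.
Then Δλ = atan2(0.004579, 0.230922) = 0.019828 rad, from sin θ sin δ cos φ₁ over cos δ − sin φ₁ sin φ₂.
λ₂ = λ₁ + Δλ = 41.3318°.

longitude 41.3318°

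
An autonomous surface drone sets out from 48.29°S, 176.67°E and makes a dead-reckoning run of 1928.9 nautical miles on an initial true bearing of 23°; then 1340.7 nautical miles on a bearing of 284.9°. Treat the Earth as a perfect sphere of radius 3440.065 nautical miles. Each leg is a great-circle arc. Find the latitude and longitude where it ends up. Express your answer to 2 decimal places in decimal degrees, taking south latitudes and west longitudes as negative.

latitude -10.98°, longitude 167.32°

Apply the spherical direct solution leg by leg, carrying full precision between legs.
Leg 1: from (-48.29°, 176.67°), δ = 1928.9/3440.065 = 0.560716 rad, θ = 23° → φ = -17.85°, λ = -170.72°.
Leg 2: from (-17.85°, -170.72°), δ = 1340.7/3440.065 = 0.389731 rad, θ = 284.9° → φ = -10.98°, λ = 167.32°.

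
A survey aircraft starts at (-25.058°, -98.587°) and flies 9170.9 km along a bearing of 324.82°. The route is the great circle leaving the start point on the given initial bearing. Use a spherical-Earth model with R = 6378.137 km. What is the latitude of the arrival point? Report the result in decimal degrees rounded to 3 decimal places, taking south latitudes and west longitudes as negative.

latitude 42.668°

Central angle δ = d/R = 1.437865 rad.
Start latitude φ₁ = -0.437345 rad; initial bearing θ = 5.669178 rad.
sin φ₂ = sin φ₁ cos δ + cos φ₁ sin δ cos θ = (-0.423535)(0.132540) + (0.905880)(0.991178)(0.817346) = 0.677749
φ₂ = asin(0.677749) = 0.744697 rad = 42.668°.
For the longitude increment, Δλ = atan2( sin θ sin δ cos φ₁, cos δ − sin φ₁ sin φ₂ ) = atan2(-0.517315, 0.419591) = -50.955°.
Hence λ₂ = -98.587° + -50.955° = -149.542°.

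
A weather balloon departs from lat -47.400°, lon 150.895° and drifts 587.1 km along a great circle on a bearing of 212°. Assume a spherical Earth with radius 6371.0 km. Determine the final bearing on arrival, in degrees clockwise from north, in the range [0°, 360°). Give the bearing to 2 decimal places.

Angular distance δ = d/R = 587.1 / 6371 = 0.092152 rad.
Start latitude φ₁ = -0.827286 rad; initial bearing θ = 3.700098 rad.
Applying the spherical law of cosines for sides, sin φ₂ = sin φ₁ cos δ + cos φ₁ sin δ cos θ = -0.785796, so φ₂ = -51.794°.
For the longitude increment, Δλ = atan2( sin θ sin δ cos φ₁, cos δ − sin φ₁ sin φ₂ ) = atan2(-0.033007, 0.417335) = -4.522°.
λ₂ = 150.895° + -4.522° = 146.373°.
The forward bearing on arrival equals the back-azimuth from the destination plus 180°.
Back-azimuth from P₂ (-51.79°, 146.37°) to P₁ (-47.40°, 150.90°), with Δλ' = λ₁ − λ₂ = 4.52°: atan2( sin Δλ' cos φ₁ , cos φ₂ sin φ₁ − sin φ₂ cos φ₁ cos Δλ' ) = 35.45°.
Final bearing = (35.45° + 180°) mod 360° = 215.45°.

final bearing 215.45°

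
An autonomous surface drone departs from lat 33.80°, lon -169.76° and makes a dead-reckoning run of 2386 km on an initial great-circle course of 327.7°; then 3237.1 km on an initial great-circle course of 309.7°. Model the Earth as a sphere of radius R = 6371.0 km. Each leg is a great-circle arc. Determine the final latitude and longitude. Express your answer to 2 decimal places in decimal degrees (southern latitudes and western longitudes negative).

latitude 60.85°, longitude 122.02°

Apply the spherical direct solution leg by leg, carrying full precision between legs.
Leg 1: from (33.80°, -169.76°), δ = 2386/6371 = 0.374509 rad, θ = 327.7° → φ = 50.78°, λ = 172.23°.
Leg 2: from (50.78°, 172.23°), δ = 3237.1/6371 = 0.508099 rad, θ = 309.7° → φ = 60.85°, λ = 122.02°.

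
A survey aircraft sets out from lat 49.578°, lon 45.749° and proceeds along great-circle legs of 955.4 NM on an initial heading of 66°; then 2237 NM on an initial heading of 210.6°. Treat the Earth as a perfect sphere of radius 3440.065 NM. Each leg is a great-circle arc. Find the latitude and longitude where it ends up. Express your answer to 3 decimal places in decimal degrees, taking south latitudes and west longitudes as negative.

latitude 19.311°, longitude 51.627°

Apply the spherical direct solution leg by leg, carrying full precision between legs.
Leg 1: from (49.578°, 45.749°), δ = 955.4/3440.065 = 0.277727 rad, θ = 66° → φ = 53.555°, λ = 70.686°.
Leg 2: from (53.555°, 70.686°), δ = 2237/3440.065 = 0.650278 rad, θ = 210.6° → φ = 19.311°, λ = 51.627°.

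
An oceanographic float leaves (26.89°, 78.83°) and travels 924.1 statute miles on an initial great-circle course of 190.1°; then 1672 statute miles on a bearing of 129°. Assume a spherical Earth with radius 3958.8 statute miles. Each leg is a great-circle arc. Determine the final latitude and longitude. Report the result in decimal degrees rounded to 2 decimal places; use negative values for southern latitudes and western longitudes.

latitude -1.98°, longitude 95.02°

Apply the spherical direct solution leg by leg, carrying full precision between legs.
Leg 1: from (26.89°, 78.83°), δ = 924.1/3958.8 = 0.233429 rad, θ = 190.1° → φ = 13.70°, λ = 76.44°.
Leg 2: from (13.70°, 76.44°), δ = 1672/3958.8 = 0.422350 rad, θ = 129° → φ = -1.98°, λ = 95.02°.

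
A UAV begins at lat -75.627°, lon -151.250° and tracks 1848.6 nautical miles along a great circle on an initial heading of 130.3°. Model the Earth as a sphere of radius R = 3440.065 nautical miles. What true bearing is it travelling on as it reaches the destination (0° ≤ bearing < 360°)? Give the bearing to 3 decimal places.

δ = 1848.6/3440.065 = 0.537374 rad (30.7892°).
Converting: φ₁ = -1.319940 rad, θ = 2.274164 rad.
Destination latitude: φ₂ = arcsin( sin φ₁ cos δ + cos φ₁ sin δ cos θ ) = arcsin(-0.914353) = -66.114°.
Δλ = atan2( sin θ sin δ cos φ₁ , cos δ − sin φ₁ sin φ₂ ) = atan2(0.096909, -0.026678) = 1.839429 rad = 105.391°.
Hence λ₂ = -151.250° + 105.391° = -45.859°.
The forward bearing on arrival equals the back-azimuth from the destination plus 180°.
Back-azimuth from P₂ (-66.114°, -45.859°) to P₁ (-75.627°, -151.250°), with Δλ' = λ₁ − λ₂ = -105.391°: atan2( sin Δλ' cos φ₁ , cos φ₂ sin φ₁ − sin φ₂ cos φ₁ cos Δλ' ) = 207.875°.
Final bearing = (207.875° + 180°) mod 360° = 27.875°.

final bearing 27.875°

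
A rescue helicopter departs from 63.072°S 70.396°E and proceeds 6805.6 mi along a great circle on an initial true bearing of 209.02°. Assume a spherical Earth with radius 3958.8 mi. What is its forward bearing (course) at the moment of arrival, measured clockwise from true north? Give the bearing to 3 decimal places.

Angular distance δ = d/R = 6805.6 / 3958.8 = 1.719107 rad.
With φ₁ = -63.072° = -1.100814 rad and θ = 209.02° = 3.648087 rad:
Applying the spherical law of cosines for sides, sin φ₂ = sin φ₁ cos δ + cos φ₁ sin δ cos θ = -0.259920, so φ₂ = -15.065°.
Then Δλ = atan2(-0.217282, -0.379505) = -2.621608 rad, from sin θ sin δ cos φ₁ over cos δ − sin φ₁ sin φ₂.
Hence λ₂ = 70.396° + -150.207° = -79.811°.
The forward bearing on arrival equals the back-azimuth from the destination plus 180°.
Back-azimuth from P₂ (-15.065°, -79.811°) to P₁ (-63.072°, 70.396°), with Δλ' = λ₁ − λ₂ = 150.207°: atan2( sin Δλ' cos φ₁ , cos φ₂ sin φ₁ − sin φ₂ cos φ₁ cos Δλ' ) = 166.849°.
Final bearing = (166.849° + 180°) mod 360° = 346.849°.

final bearing 346.849°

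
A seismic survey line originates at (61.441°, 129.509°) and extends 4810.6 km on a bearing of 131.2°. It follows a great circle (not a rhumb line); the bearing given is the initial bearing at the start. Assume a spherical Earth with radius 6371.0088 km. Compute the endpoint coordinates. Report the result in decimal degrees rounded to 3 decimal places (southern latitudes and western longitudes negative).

Central angle δ = d/R = 0.755077 rad.
Start latitude φ₁ = 1.072348 rad; initial bearing θ = 2.289872 rad.
Applying the spherical law of cosines for sides, sin φ₂ = sin φ₁ cos δ + cos φ₁ sin δ cos θ = 0.423801, so φ₂ = 25.075°.
For the longitude increment, Δλ = atan2( sin θ sin δ cos φ₁, cos δ − sin φ₁ sin φ₂ ) = atan2(0.246520, 0.355984) = 34.703°.
λ₂ = λ₁ + Δλ = 164.212°.

latitude 25.075°, longitude 164.212°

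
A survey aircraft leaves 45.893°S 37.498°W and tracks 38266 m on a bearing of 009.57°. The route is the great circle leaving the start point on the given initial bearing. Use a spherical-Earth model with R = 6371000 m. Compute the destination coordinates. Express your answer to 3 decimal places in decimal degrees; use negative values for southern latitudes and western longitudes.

The arc subtends δ = 38266/6371000 = 0.006006 rad at the centre.
With φ₁ = -45.893° = -0.800984 rad and θ = 9.57° = 0.167028 rad:
Applying the spherical law of cosines for sides, sin φ₂ = sin φ₁ cos δ + cos φ₁ sin δ cos θ = -0.713906, so φ₂ = -45.554°.
Δλ = atan2( sin θ sin δ cos φ₁ , cos δ − sin φ₁ sin φ₂ ) = atan2(0.000695, 0.487368) = 0.001426 rad = 0.082°.
Hence λ₂ = -37.498° + 0.082° = -37.416°.

latitude -45.554°, longitude -37.416°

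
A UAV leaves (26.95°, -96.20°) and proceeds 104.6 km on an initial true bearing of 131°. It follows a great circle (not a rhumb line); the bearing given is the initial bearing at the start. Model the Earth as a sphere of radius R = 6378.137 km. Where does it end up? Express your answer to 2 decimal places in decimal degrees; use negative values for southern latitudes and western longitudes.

Angular distance δ = d/R = 104.6 / 6378.137 = 0.016400 rad.
Converting: φ₁ = 0.470366 rad, θ = 2.286381 rad.
Destination latitude: φ₂ = arcsin( sin φ₁ cos δ + cos φ₁ sin δ cos θ ) = arcsin(0.443561) = 26.33°.
For the longitude increment, Δλ = atan2( sin θ sin δ cos φ₁, cos δ − sin φ₁ sin φ₂ ) = atan2(0.011032, 0.798838) = 0.79°.
λ₂ = λ₁ + Δλ = -95.41°.

latitude 26.33°, longitude -95.41°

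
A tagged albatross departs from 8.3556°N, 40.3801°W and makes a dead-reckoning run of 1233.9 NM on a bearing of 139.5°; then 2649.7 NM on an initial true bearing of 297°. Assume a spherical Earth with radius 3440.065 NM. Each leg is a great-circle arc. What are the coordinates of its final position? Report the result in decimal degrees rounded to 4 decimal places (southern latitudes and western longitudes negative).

Apply the spherical direct solution leg by leg, carrying full precision between legs.
Leg 1: from (8.3556°, -40.3801°), δ = 1233.9/3440.065 = 0.358685 rad, θ = 139.5° → φ = -7.3560°, λ = -27.0903°.
Leg 2: from (-7.3560°, -27.0903°), δ = 2649.7/3440.065 = 0.770247 rad, θ = 297° → φ = 12.8044°, λ = -66.6024°.

latitude 12.8044°, longitude -66.6024°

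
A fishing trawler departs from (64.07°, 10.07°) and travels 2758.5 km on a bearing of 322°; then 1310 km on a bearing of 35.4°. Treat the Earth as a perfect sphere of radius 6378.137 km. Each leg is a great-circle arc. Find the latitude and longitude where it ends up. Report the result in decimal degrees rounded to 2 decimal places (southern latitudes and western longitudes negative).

Apply the spherical direct solution leg by leg, carrying full precision between legs.
Leg 1: from (64.07°, 10.07°), δ = 2758.5/6378.137 = 0.432493 rad, θ = 322° → φ = 73.93°, λ = -58.75°.
Leg 2: from (73.93°, -58.75°), δ = 1310/6378.137 = 0.205389 rad, θ = 35.4° → φ = 80.66°, λ = -12.01°.

latitude 80.66°, longitude -12.01°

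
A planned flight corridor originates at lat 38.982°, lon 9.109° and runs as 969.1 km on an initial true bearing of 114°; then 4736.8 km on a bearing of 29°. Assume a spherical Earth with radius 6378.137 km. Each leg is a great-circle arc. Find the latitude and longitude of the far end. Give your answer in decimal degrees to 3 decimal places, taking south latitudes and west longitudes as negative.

Apply the spherical direct solution leg by leg, carrying full precision between legs.
Leg 1: from (38.982°, 9.109°), δ = 969.1/6378.137 = 0.151941 rad, θ = 114° → φ = 35.028°, λ = 18.830°.
Leg 2: from (35.028°, 18.830°), δ = 4736.8/6378.137 = 0.742662 rad, θ = 29° → φ = 65.116°, λ = 70.014°.

latitude 65.116°, longitude 70.014°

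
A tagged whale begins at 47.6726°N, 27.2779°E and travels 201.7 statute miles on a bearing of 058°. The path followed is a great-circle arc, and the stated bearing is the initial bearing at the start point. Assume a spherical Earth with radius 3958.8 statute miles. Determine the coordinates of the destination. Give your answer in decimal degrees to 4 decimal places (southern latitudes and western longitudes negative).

latitude 49.1586°, longitude 31.0646°

The arc subtends δ = 201.7/3958.8 = 0.050950 rad at the centre.
With φ₁ = 47.6726° = 0.832044 rad and θ = 58° = 1.012291 rad:
sin φ₂ = sin φ₁ cos δ + cos φ₁ sin δ cos θ = (0.739309)(0.998702) + (0.673366)(0.050928)(0.529919) = 0.756522
φ₂ = asin(0.756522) = 0.857979 rad = 49.1586°.
Δλ = atan2( sin θ sin δ cos φ₁ , cos δ − sin φ₁ sin φ₂ ) = atan2(0.029082, 0.439398) = 0.066090 rad = 3.7867°.
Hence λ₂ = 27.2779° + 3.7867° = 31.0646°.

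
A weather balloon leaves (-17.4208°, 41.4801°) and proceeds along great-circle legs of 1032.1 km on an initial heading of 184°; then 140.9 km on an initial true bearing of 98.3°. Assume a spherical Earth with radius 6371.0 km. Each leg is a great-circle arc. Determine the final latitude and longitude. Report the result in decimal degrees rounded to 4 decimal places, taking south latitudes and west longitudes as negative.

Apply the spherical direct solution leg by leg, carrying full precision between legs.
Leg 1: from (-17.4208°, 41.4801°), δ = 1032.1/6371 = 0.162000 rad, θ = 184° → φ = -26.6787°, λ = 40.7586°.
Leg 2: from (-26.6787°, 40.7586°), δ = 140.9/6371 = 0.022116 rad, θ = 98.3° → φ = -26.8547°, λ = 42.1641°.

latitude -26.8547°, longitude 42.1641°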